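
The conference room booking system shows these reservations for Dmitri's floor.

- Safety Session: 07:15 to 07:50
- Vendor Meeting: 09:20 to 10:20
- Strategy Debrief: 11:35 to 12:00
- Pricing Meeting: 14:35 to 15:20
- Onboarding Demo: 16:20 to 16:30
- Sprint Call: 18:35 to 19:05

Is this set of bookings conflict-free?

Yes

Sorted by start: Safety Session, Vendor Meeting, Strategy Debrief, Pricing Meeting, Onboarding Demo, Sprint Call.
Vendor Meeting starts after Safety Session ends, so Safety Session has no further overlaps.
Strategy Debrief starts after Vendor Meeting ends, so Vendor Meeting has no further overlaps.
Pricing Meeting starts after Strategy Debrief ends, so Strategy Debrief has no further overlaps.
Onboarding Demo starts after Pricing Meeting ends, so Pricing Meeting has no further overlaps.
Sprint Call starts after Onboarding Demo ends.
Every pair is clear; the schedule has no overlaps.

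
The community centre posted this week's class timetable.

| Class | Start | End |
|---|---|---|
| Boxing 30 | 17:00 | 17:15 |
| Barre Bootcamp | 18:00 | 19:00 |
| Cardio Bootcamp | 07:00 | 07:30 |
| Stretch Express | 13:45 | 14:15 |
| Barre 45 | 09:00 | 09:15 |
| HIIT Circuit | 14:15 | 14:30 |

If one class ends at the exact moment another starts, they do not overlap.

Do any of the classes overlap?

No

Sorted by start: Cardio Bootcamp, Barre 45, Stretch Express, HIIT Circuit, Boxing 30, Barre Bootcamp.
Barre 45 starts after Cardio Bootcamp ends, so nothing later overlaps Cardio Bootcamp either.
Stretch Express starts after Barre 45 ends, so nothing later overlaps Barre 45 either.
HIIT Circuit starts exactly when Stretch Express ends (back-to-back, no overlap), so nothing later overlaps Stretch Express either.
Boxing 30 starts after HIIT Circuit ends, so nothing later overlaps HIIT Circuit either.
Barre Bootcamp starts after Boxing 30 ends.
Every pair is clear; the schedule has no overlaps.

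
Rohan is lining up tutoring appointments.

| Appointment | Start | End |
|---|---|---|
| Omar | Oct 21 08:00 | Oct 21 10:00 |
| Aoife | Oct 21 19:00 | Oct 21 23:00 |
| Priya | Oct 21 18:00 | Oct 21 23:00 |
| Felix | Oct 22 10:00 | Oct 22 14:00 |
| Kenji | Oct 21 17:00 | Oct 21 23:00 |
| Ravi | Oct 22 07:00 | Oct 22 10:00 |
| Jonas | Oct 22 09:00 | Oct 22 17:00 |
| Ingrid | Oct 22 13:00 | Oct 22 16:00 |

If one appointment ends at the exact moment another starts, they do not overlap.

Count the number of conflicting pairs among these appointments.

Check each pair: they overlap iff neither finishes before the other starts.
Sorted by start: Omar, Kenji, Priya, Aoife, Ravi, Jonas, Felix, Ingrid.
Kenji starts after Omar ends, so nothing later overlaps Omar either.
Priya starts before Kenji ends → Kenji and Priya overlap.
Aoife starts before Kenji ends → Kenji and Aoife overlap.
Ravi starts after Kenji ends, so nothing later overlaps Kenji either.
Aoife starts before Priya ends → Priya and Aoife overlap.
Ravi starts after Priya ends, so nothing later overlaps Priya either.
Ravi starts after Aoife ends, so nothing later overlaps Aoife either.
Jonas starts before Ravi ends → Ravi and Jonas overlap.
Felix starts exactly when Ravi ends (back-to-back, no overlap), so nothing later overlaps Ravi either.
Felix starts before Jonas ends → Jonas and Felix overlap.
Ingrid starts before Jonas ends → Jonas and Ingrid overlap.
Ingrid starts before Felix ends → Felix and Ingrid overlap.
Overlapping pairs: Aoife & Kenji, Aoife & Priya, Felix & Ingrid, Felix & Jonas, Ingrid & Jonas, Jonas & Ravi, Kenji & Priya — 7 in total.

7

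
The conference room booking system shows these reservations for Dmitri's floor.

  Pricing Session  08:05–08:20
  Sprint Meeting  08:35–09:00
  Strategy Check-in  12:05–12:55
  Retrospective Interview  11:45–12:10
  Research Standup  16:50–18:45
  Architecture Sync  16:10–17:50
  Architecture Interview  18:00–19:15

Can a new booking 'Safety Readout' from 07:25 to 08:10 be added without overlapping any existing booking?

Pricing Session: starts 08:05 before Safety Readout ends 08:10, and ends 08:20 after Safety Readout starts 07:25 → overlap.
Sprint Meeting: starts 08:35 at or after Safety Readout ends 08:10 → clear.
Retrospective Interview: starts 11:45 at or after Safety Readout ends 08:10 → clear.
Strategy Check-in: starts 12:05 at or after Safety Readout ends 08:10 → clear.
Architecture Sync: starts 16:10 at or after Safety Readout ends 08:10 → clear.
Research Standup: starts 16:50 at or after Safety Readout ends 08:10 → clear.
Architecture Interview: starts 18:00 at or after Safety Readout ends 08:10 → clear.
Safety Readout overlaps Pricing Session.

No — it overlaps Pricing Session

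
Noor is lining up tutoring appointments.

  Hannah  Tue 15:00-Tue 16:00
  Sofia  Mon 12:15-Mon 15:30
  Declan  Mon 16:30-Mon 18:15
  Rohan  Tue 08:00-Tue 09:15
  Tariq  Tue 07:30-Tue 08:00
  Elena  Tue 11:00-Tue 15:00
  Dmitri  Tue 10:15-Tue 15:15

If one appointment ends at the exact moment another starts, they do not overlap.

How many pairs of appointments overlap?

Sorted by start: Sofia, Declan, Tariq, Rohan, Dmitri, Elena, Hannah.
Declan starts after Sofia ends, so Sofia has no further overlaps.
Tariq starts after Declan ends, so Declan has no further overlaps.
Rohan starts exactly when Tariq ends (back-to-back, no overlap), so Tariq has no further overlaps.
Dmitri starts after Rohan ends, so Rohan has no further overlaps.
Elena starts before Dmitri ends → Dmitri and Elena overlap.
Hannah starts before Dmitri ends → Dmitri and Hannah overlap.
Hannah starts exactly when Elena ends (back-to-back, no overlap).
Overlapping pairs: Dmitri & Elena, Dmitri & Hannah — 2 in total.

2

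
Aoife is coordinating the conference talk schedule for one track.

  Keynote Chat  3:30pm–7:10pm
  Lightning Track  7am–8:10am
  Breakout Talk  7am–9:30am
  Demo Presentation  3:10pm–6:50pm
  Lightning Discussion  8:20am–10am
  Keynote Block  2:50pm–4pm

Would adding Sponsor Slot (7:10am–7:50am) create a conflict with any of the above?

Yes — it overlaps Breakout Talk, Lightning Track

Breakout Talk: starts 7am before Sponsor Slot ends 7:50am, and ends 9:30am after Sponsor Slot starts 7:10am → overlap.
Lightning Track: starts 7am before Sponsor Slot ends 7:50am, and ends 8:10am after Sponsor Slot starts 7:10am → overlap.
Lightning Discussion: starts 8:20am at or after Sponsor Slot ends 7:50am → clear.
Keynote Block: starts 2:50pm at or after Sponsor Slot ends 7:50am → clear.
Demo Presentation: starts 3:10pm at or after Sponsor Slot ends 7:50am → clear.
Keynote Chat: starts 3:30pm at or after Sponsor Slot ends 7:50am → clear.
Sponsor Slot overlaps Breakout Talk, Lightning Track.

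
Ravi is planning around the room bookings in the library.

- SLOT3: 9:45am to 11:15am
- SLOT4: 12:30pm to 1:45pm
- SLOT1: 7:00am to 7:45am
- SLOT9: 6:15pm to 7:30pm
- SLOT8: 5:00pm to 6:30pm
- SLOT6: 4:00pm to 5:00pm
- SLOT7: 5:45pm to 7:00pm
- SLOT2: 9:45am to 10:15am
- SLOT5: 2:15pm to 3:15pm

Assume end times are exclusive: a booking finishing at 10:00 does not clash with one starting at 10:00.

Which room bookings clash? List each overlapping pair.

SLOT2 & SLOT3, SLOT7 & SLOT8, SLOT7 & SLOT9, SLOT8 & SLOT9

Two intervals overlap when each starts before the other ends.
Sorted by start: SLOT1, SLOT2, SLOT3, SLOT4, SLOT5, SLOT6, SLOT8, SLOT7, SLOT9.
SLOT2 starts after SLOT1 ends; SLOT1 is clear from here.
SLOT3 starts before SLOT2 ends → SLOT2 and SLOT3 overlap.
SLOT4 starts after SLOT2 ends; SLOT2 is clear from here.
SLOT4 starts after SLOT3 ends; SLOT3 is clear from here.
SLOT5 starts after SLOT4 ends; SLOT4 is clear from here.
SLOT6 starts after SLOT5 ends; SLOT5 is clear from here.
SLOT8 starts exactly when SLOT6 ends (back-to-back, no overlap); SLOT6 is clear from here.
SLOT7 starts before SLOT8 ends → SLOT8 and SLOT7 overlap.
SLOT9 starts before SLOT8 ends → SLOT8 and SLOT9 overlap.
SLOT9 starts before SLOT7 ends → SLOT7 and SLOT9 overlap.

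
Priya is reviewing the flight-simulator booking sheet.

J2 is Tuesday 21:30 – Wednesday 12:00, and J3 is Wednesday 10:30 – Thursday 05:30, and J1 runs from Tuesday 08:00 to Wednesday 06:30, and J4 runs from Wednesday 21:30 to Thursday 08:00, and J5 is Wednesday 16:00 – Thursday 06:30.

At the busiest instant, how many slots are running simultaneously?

3

Sweep the timeline, counting +1 at each start and −1 at each end (ends before starts at a tie):
Tuesday 08:00 start J1 → 1
Tuesday 21:30 start J2 → 2
Wednesday 06:30 end J1 → 1
Wednesday 10:30 start J3 → 2
Wednesday 12:00 end J2 → 1
Wednesday 16:00 start J5 → 2
Wednesday 21:30 start J4 → 3
Thursday 05:30 end J3 → 2
Thursday 06:30 end J5 → 1
Thursday 08:00 end J4 → 0
Peak is 3, at Wednesday 21:30 (J3, J4, J5).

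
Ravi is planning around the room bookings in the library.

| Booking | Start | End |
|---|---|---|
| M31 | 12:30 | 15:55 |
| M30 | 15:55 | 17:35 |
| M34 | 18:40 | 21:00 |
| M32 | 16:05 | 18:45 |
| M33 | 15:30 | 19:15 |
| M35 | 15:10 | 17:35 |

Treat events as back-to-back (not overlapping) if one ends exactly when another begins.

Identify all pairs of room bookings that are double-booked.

M30 & M32, M30 & M33, M30 & M35, M31 & M33, M31 & M35, M32 & M33, M32 & M34, M32 & M35, M33 & M34, M33 & M35

Sorted by start: M31, M35, M33, M30, M32, M34.
M35 starts before M31 ends → M31 and M35 overlap.
M33 starts before M31 ends → M31 and M33 overlap.
M30 starts exactly when M31 ends (back-to-back, no overlap) — done with M31.
M33 starts before M35 ends → M35 and M33 overlap.
M30 starts before M35 ends → M35 and M30 overlap.
M32 starts before M35 ends → M35 and M32 overlap.
M34 starts after M35 ends.
M30 starts before M33 ends → M33 and M30 overlap.
M32 starts before M33 ends → M33 and M32 overlap.
M34 starts before M33 ends → M33 and M34 overlap.
M32 starts before M30 ends → M30 and M32 overlap.
M34 starts after M30 ends.
M34 starts before M32 ends → M32 and M34 overlap.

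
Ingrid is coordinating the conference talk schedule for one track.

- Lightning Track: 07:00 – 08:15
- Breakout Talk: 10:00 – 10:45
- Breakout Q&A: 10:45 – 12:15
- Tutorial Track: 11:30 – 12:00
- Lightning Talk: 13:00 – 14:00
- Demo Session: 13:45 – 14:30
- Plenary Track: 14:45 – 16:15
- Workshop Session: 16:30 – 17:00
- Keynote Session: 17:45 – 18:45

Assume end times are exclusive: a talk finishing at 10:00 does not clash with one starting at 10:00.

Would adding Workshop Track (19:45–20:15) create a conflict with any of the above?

No — it doesn't clash with anything

Lightning Track: ends 08:15 at or before Workshop Track starts 19:45 → clear.
Breakout Talk: ends 10:45 at or before Workshop Track starts 19:45 → clear.
Breakout Q&A: ends 12:15 at or before Workshop Track starts 19:45 → clear.
Tutorial Track: ends 12:00 at or before Workshop Track starts 19:45 → clear.
Lightning Talk: ends 14:00 at or before Workshop Track starts 19:45 → clear.
Demo Session: ends 14:30 at or before Workshop Track starts 19:45 → clear.
Plenary Track: ends 16:15 at or before Workshop Track starts 19:45 → clear.
Workshop Session: ends 17:00 at or before Workshop Track starts 19:45 → clear.
Keynote Session: ends 18:45 at or before Workshop Track starts 19:45 → clear.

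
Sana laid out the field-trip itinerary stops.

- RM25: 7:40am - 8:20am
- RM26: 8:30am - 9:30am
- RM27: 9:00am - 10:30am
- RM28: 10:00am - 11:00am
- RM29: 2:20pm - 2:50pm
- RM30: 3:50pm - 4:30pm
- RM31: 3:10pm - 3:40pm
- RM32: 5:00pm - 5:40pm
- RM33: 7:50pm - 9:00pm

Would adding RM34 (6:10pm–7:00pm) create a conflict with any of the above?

RM25: ends 8:20am at or before RM34 starts 6:10pm → clear.
RM26: ends 9:30am at or before RM34 starts 6:10pm → clear.
RM27: ends 10:30am at or before RM34 starts 6:10pm → clear.
RM28: ends 11:00am at or before RM34 starts 6:10pm → clear.
RM29: ends 2:50pm at or before RM34 starts 6:10pm → clear.
RM31: ends 3:40pm at or before RM34 starts 6:10pm → clear.
RM30: ends 4:30pm at or before RM34 starts 6:10pm → clear.
RM32: ends 5:40pm at or before RM34 starts 6:10pm → clear.
RM33: starts 7:50pm at or after RM34 ends 7:00pm → clear.

No — it doesn't clash with anything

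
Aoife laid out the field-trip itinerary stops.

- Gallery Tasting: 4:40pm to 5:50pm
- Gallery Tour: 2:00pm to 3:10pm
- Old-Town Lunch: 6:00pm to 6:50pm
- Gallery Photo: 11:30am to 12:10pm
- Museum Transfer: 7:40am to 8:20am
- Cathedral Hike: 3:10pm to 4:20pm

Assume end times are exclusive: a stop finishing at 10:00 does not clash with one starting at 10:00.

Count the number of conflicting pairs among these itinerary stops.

Sorted by start: Museum Transfer, Gallery Photo, Gallery Tour, Cathedral Hike, Gallery Tasting, Old-Town Lunch.
Gallery Photo starts after Museum Transfer ends, so nothing later overlaps Museum Transfer either.
Gallery Tour starts after Gallery Photo ends, so nothing later overlaps Gallery Photo either.
Cathedral Hike starts exactly when Gallery Tour ends (back-to-back, no overlap), so nothing later overlaps Gallery Tour either.
Gallery Tasting starts after Cathedral Hike ends, so nothing later overlaps Cathedral Hike either.
Old-Town Lunch starts after Gallery Tasting ends.
No pair overlaps.

0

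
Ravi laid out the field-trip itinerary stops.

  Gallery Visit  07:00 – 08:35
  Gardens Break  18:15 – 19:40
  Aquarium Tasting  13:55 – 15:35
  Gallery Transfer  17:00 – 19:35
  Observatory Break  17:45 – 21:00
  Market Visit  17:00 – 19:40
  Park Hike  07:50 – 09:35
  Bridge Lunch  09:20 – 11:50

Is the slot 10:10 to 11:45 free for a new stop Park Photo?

Gallery Visit: ends 08:35 at or before Park Photo starts 10:10 → clear.
Park Hike: ends 09:35 at or before Park Photo starts 10:10 → clear.
Bridge Lunch: starts 09:20 before Park Photo ends 11:45, and ends 11:50 after Park Photo starts 10:10 → overlap.
Aquarium Tasting: starts 13:55 at or after Park Photo ends 11:45 → clear.
Market Visit: starts 17:00 at or after Park Photo ends 11:45 → clear.
Gallery Transfer: starts 17:00 at or after Park Photo ends 11:45 → clear.
Observatory Break: starts 17:45 at or after Park Photo ends 11:45 → clear.
Gardens Break: starts 18:15 at or after Park Photo ends 11:45 → clear.
Park Photo overlaps Bridge Lunch.

No — it overlaps Bridge Lunch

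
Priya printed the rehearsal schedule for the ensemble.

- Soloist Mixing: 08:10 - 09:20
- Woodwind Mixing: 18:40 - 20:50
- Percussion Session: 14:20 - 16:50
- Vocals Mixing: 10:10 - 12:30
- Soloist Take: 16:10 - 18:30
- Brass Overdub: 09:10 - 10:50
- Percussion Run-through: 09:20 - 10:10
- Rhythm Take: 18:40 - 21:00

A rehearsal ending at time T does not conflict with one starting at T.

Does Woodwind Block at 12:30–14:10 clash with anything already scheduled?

No — it doesn't clash with anything

Soloist Mixing: ends 09:20 at or before Woodwind Block starts 12:30 → clear.
Brass Overdub: ends 10:50 at or before Woodwind Block starts 12:30 → clear.
Percussion Run-through: ends 10:10 at or before Woodwind Block starts 12:30 → clear.
Vocals Mixing: ends 12:30 at or before Woodwind Block starts 12:30 → clear.
Percussion Session: starts 14:20 at or after Woodwind Block ends 14:10 → clear.
Soloist Take: starts 16:10 at or after Woodwind Block ends 14:10 → clear.
Woodwind Mixing: starts 18:40 at or after Woodwind Block ends 14:10 → clear.
Rhythm Take: starts 18:40 at or after Woodwind Block ends 14:10 → clear.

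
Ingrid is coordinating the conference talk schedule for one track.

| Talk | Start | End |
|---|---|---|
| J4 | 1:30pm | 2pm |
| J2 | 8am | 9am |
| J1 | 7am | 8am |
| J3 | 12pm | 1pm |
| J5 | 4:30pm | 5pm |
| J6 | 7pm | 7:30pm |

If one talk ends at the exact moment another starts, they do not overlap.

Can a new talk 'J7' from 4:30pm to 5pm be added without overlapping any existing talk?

J1: ends 8am at or before J7 starts 4:30pm → clear.
J2: ends 9am at or before J7 starts 4:30pm → clear.
J3: ends 1pm at or before J7 starts 4:30pm → clear.
J4: ends 2pm at or before J7 starts 4:30pm → clear.
J5: starts 4:30pm before J7 ends 5pm, and ends 5pm after J7 starts 4:30pm → overlap.
J6: starts 7pm at or after J7 ends 5pm → clear.
J7 overlaps J5.

No — it overlaps J5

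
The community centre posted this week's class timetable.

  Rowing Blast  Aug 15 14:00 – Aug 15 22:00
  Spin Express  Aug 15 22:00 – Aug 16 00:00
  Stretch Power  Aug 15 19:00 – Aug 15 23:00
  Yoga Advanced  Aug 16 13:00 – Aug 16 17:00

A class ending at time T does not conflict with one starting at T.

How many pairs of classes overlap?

Sorted by start: Rowing Blast, Stretch Power, Spin Express, Yoga Advanced.
Stretch Power starts before Rowing Blast ends → Rowing Blast and Stretch Power overlap.
Spin Express starts exactly when Rowing Blast ends (back-to-back, no overlap), so nothing later overlaps Rowing Blast either.
Spin Express starts before Stretch Power ends → Stretch Power and Spin Express overlap.
Yoga Advanced starts after Stretch Power ends.
Yoga Advanced starts after Spin Express ends.
Overlapping pairs: Rowing Blast & Stretch Power, Spin Express & Stretch Power — 2 in total.

2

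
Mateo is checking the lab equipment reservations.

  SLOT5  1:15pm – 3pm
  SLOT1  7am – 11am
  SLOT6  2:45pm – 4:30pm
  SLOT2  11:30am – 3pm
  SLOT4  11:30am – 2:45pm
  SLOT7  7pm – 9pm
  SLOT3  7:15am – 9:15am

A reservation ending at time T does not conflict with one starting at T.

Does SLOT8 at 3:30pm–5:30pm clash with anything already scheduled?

SLOT1: ends 11am at or before SLOT8 starts 3:30pm → clear.
SLOT3: ends 9:15am at or before SLOT8 starts 3:30pm → clear.
SLOT2: ends 3pm at or before SLOT8 starts 3:30pm → clear.
SLOT4: ends 2:45pm at or before SLOT8 starts 3:30pm → clear.
SLOT5: ends 3pm at or before SLOT8 starts 3:30pm → clear.
SLOT6: starts 2:45pm before SLOT8 ends 5:30pm, and ends 4:30pm after SLOT8 starts 3:30pm → overlap.
SLOT7: starts 7pm at or after SLOT8 ends 5:30pm → clear.
SLOT8 overlaps SLOT6.

Yes — it overlaps SLOT6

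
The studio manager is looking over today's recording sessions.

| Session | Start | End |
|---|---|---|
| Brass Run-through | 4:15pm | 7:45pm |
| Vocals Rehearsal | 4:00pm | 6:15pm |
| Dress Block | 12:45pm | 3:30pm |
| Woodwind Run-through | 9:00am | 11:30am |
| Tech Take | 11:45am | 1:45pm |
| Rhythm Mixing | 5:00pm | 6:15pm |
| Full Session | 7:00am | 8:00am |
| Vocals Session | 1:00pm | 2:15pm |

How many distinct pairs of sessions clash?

6

Sorted by start: Full Session, Woodwind Run-through, Tech Take, Dress Block, Vocals Session, Vocals Rehearsal, Brass Run-through, Rhythm Mixing.
Woodwind Run-through starts after Full Session ends — done with Full Session.
Tech Take starts after Woodwind Run-through ends — done with Woodwind Run-through.
Dress Block starts before Tech Take ends → Tech Take and Dress Block overlap.
Vocals Session starts before Tech Take ends → Tech Take and Vocals Session overlap.
Vocals Rehearsal starts after Tech Take ends — done with Tech Take.
Vocals Session starts before Dress Block ends → Dress Block and Vocals Session overlap.
Vocals Rehearsal starts after Dress Block ends — done with Dress Block.
Vocals Rehearsal starts after Vocals Session ends — done with Vocals Session.
Brass Run-through starts before Vocals Rehearsal ends → Vocals Rehearsal and Brass Run-through overlap.
Rhythm Mixing starts before Vocals Rehearsal ends → Vocals Rehearsal and Rhythm Mixing overlap.
Rhythm Mixing starts before Brass Run-through ends → Brass Run-through and Rhythm Mixing overlap.
Overlapping pairs: Brass Run-through & Rhythm Mixing, Brass Run-through & Vocals Rehearsal, Dress Block & Tech Take, Dress Block & Vocals Session, Rhythm Mixing & Vocals Rehearsal, Tech Take & Vocals Session — 6 in total.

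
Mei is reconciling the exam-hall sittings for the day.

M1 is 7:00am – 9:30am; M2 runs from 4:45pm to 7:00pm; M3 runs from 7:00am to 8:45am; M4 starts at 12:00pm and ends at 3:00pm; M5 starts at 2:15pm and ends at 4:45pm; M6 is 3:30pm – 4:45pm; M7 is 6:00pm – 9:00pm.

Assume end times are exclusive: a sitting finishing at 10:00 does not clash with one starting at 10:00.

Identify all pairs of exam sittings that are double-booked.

M1 & M3, M2 & M7, M4 & M5, M5 & M6

Sorted by start: M1, M3, M4, M5, M6, M2, M7.
M3 starts before M1 ends → M1 and M3 overlap.
M4 starts after M1 ends — done with M1.
M4 starts after M3 ends — done with M3.
M5 starts before M4 ends → M4 and M5 overlap.
M6 starts after M4 ends — done with M4.
M6 starts before M5 ends → M5 and M6 overlap.
M2 starts exactly when M5 ends (back-to-back, no overlap) — done with M5.
M2 starts exactly when M6 ends (back-to-back, no overlap) — done with M6.
M7 starts before M2 ends → M2 and M7 overlap.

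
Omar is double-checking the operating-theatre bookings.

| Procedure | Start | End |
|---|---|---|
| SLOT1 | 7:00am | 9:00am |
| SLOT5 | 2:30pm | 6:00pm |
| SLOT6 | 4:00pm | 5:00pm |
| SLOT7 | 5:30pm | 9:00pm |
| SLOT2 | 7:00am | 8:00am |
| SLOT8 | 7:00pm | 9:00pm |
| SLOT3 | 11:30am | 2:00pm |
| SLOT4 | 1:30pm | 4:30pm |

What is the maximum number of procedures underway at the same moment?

Sweep the timeline, counting +1 at each start and −1 at each end (ends before starts at a tie):
7:00am start SLOT1 → 1
7:00am start SLOT2 → 2
8:00am end SLOT2 → 1
9:00am end SLOT1 → 0
11:30am start SLOT3 → 1
1:30pm start SLOT4 → 2
2:00pm end SLOT3 → 1
2:30pm start SLOT5 → 2
4:00pm start SLOT6 → 3
4:30pm end SLOT4 → 2
5:00pm end SLOT6 → 1
5:30pm start SLOT7 → 2
6:00pm end SLOT5 → 1
7:00pm start SLOT8 → 2
9:00pm end SLOT7 → 1
9:00pm end SLOT8 → 0
Peak is 3, at 4:00pm (SLOT4, SLOT5, SLOT6).

3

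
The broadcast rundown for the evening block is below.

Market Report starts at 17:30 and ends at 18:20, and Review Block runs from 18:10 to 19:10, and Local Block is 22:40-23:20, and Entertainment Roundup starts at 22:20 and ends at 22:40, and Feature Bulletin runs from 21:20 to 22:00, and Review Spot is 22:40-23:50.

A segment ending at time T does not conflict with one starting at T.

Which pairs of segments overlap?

Two intervals overlap when each starts before the other ends.
Sorted by start: Market Report, Review Block, Feature Bulletin, Entertainment Roundup, Review Spot, Local Block.
Review Block starts before Market Report ends → Market Report and Review Block overlap.
Feature Bulletin starts after Market Report ends — done with Market Report.
Feature Bulletin starts after Review Block ends — done with Review Block.
Entertainment Roundup starts after Feature Bulletin ends — done with Feature Bulletin.
Review Spot starts exactly when Entertainment Roundup ends (back-to-back, no overlap) — done with Entertainment Roundup.
Local Block starts before Review Spot ends → Review Spot and Local Block overlap.

Local Block & Review Spot, Market Report & Review Block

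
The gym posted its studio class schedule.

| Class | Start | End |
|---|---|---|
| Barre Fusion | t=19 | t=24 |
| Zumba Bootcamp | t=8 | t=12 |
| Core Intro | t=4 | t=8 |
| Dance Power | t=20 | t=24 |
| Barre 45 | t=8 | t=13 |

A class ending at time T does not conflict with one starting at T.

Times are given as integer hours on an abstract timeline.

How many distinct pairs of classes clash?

2

Sorted by start: Core Intro, Zumba Bootcamp, Barre 45, Barre Fusion, Dance Power.
Zumba Bootcamp starts exactly when Core Intro ends (back-to-back, no overlap), so nothing later overlaps Core Intro either.
Barre 45 starts before Zumba Bootcamp ends → Zumba Bootcamp and Barre 45 overlap.
Barre Fusion starts after Zumba Bootcamp ends, so nothing later overlaps Zumba Bootcamp either.
Barre Fusion starts after Barre 45 ends, so nothing later overlaps Barre 45 either.
Dance Power starts before Barre Fusion ends → Barre Fusion and Dance Power overlap.
Overlapping pairs: Barre 45 & Zumba Bootcamp, Barre Fusion & Dance Power — 2 in total.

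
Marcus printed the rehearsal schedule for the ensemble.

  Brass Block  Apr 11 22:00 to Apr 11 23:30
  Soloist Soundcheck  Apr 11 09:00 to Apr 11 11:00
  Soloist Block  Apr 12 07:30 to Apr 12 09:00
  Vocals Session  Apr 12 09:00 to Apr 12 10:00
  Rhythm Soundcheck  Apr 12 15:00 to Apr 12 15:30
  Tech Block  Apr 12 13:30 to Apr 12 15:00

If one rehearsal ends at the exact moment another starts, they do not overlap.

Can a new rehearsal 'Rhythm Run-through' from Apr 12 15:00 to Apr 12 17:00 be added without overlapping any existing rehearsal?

No — it overlaps Rhythm Soundcheck

Soloist Soundcheck: ends Apr 11 11:00 at or before Rhythm Run-through starts Apr 12 15:00 → clear.
Brass Block: ends Apr 11 23:30 at or before Rhythm Run-through starts Apr 12 15:00 → clear.
Soloist Block: ends Apr 12 09:00 at or before Rhythm Run-through starts Apr 12 15:00 → clear.
Vocals Session: ends Apr 12 10:00 at or before Rhythm Run-through starts Apr 12 15:00 → clear.
Tech Block: ends Apr 12 15:00 at or before Rhythm Run-through starts Apr 12 15:00 → clear.
Rhythm Soundcheck: starts Apr 12 15:00 before Rhythm Run-through ends Apr 12 17:00, and ends Apr 12 15:30 after Rhythm Run-through starts Apr 12 15:00 → overlap.
Rhythm Run-through overlaps Rhythm Soundcheck.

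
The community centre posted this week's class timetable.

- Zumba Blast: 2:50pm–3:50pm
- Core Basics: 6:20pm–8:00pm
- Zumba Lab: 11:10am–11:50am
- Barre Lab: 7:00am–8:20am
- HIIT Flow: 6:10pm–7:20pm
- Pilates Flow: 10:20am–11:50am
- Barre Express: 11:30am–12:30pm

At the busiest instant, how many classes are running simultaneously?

Sort all start/end points and keep a running count:
7:00am start Barre Lab → 1
8:20am end Barre Lab → 0
10:20am start Pilates Flow → 1
11:10am start Zumba Lab → 2
11:30am start Barre Express → 3
11:50am end Pilates Flow → 2
11:50am end Zumba Lab → 1
12:30pm end Barre Express → 0
2:50pm start Zumba Blast → 1
3:50pm end Zumba Blast → 0
6:10pm start HIIT Flow → 1
6:20pm start Core Basics → 2
7:20pm end HIIT Flow → 1
8:00pm end Core Basics → 0
Peak is 3, at 11:30am (Barre Express, Pilates Flow, Zumba Lab).

3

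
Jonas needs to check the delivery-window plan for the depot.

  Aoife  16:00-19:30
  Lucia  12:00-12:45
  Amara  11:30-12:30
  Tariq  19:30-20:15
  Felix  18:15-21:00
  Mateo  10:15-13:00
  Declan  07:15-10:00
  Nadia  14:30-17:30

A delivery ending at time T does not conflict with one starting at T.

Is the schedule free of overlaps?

No

Check each pair: they overlap iff neither finishes before the other starts.
Sorted by start: Declan, Mateo, Amara, Lucia, Nadia, Aoife, Felix, Tariq.
Mateo starts after Declan ends, so Declan has no further overlaps.
Amara starts before Mateo ends → Mateo and Amara overlap.
That's a conflict, so the schedule is not conflict-free.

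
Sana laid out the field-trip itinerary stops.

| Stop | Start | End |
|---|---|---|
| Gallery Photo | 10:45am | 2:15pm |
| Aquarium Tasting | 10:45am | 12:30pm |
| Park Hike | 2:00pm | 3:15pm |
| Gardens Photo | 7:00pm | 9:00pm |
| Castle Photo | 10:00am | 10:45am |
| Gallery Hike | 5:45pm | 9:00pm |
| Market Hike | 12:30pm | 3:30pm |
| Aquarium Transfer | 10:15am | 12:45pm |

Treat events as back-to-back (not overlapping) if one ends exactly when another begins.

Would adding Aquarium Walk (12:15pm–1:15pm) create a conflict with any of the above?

Castle Photo: ends 10:45am at or before Aquarium Walk starts 12:15pm → clear.
Aquarium Transfer: starts 10:15am before Aquarium Walk ends 1:15pm, and ends 12:45pm after Aquarium Walk starts 12:15pm → overlap.
Gallery Photo: starts 10:45am before Aquarium Walk ends 1:15pm, and ends 2:15pm after Aquarium Walk starts 12:15pm → overlap.
Aquarium Tasting: starts 10:45am before Aquarium Walk ends 1:15pm, and ends 12:30pm after Aquarium Walk starts 12:15pm → overlap.
Market Hike: starts 12:30pm before Aquarium Walk ends 1:15pm, and ends 3:30pm after Aquarium Walk starts 12:15pm → overlap.
Park Hike: starts 2:00pm at or after Aquarium Walk ends 1:15pm → clear.
Gallery Hike: starts 5:45pm at or after Aquarium Walk ends 1:15pm → clear.
Gardens Photo: starts 7:00pm at or after Aquarium Walk ends 1:15pm → clear.
Aquarium Walk overlaps Gallery Photo, Aquarium Transfer, Aquarium Tasting, Market Hike.

Yes — it overlaps Aquarium Tasting, Aquarium Transfer, Gallery Photo, Market Hike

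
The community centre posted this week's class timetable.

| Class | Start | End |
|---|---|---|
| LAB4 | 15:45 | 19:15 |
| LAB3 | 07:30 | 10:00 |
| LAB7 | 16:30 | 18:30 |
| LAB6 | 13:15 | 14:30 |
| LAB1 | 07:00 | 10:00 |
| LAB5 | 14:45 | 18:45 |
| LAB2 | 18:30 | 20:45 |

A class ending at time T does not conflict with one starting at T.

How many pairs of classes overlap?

Sorted by start: LAB1, LAB3, LAB6, LAB5, LAB4, LAB7, LAB2.
LAB3 starts before LAB1 ends → LAB1 and LAB3 overlap.
LAB6 starts after LAB1 ends; LAB1 is clear from here.
LAB6 starts after LAB3 ends; LAB3 is clear from here.
LAB5 starts after LAB6 ends; LAB6 is clear from here.
LAB4 starts before LAB5 ends → LAB5 and LAB4 overlap.
LAB7 starts before LAB5 ends → LAB5 and LAB7 overlap.
LAB2 starts before LAB5 ends → LAB5 and LAB2 overlap.
LAB7 starts before LAB4 ends → LAB4 and LAB7 overlap.
LAB2 starts before LAB4 ends → LAB4 and LAB2 overlap.
LAB2 starts exactly when LAB7 ends (back-to-back, no overlap).
Overlapping pairs: LAB1 & LAB3, LAB2 & LAB4, LAB2 & LAB5, LAB4 & LAB5, LAB4 & LAB7, LAB5 & LAB7 — 6 in total.

6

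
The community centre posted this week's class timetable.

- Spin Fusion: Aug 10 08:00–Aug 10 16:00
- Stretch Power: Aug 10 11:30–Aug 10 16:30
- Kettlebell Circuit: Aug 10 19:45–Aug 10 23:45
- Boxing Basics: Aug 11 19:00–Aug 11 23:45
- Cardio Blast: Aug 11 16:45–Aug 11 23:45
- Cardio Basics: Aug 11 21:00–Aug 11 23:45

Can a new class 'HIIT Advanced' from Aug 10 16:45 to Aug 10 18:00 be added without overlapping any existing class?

Spin Fusion: ends Aug 10 16:00 at or before HIIT Advanced starts Aug 10 16:45 → clear.
Stretch Power: ends Aug 10 16:30 at or before HIIT Advanced starts Aug 10 16:45 → clear.
Kettlebell Circuit: starts Aug 10 19:45 at or after HIIT Advanced ends Aug 10 18:00 → clear.
Cardio Blast: starts Aug 11 16:45 at or after HIIT Advanced ends Aug 10 18:00 → clear.
Boxing Basics: starts Aug 11 19:00 at or after HIIT Advanced ends Aug 10 18:00 → clear.
Cardio Basics: starts Aug 11 21:00 at or after HIIT Advanced ends Aug 10 18:00 → clear.

Yes — the slot is free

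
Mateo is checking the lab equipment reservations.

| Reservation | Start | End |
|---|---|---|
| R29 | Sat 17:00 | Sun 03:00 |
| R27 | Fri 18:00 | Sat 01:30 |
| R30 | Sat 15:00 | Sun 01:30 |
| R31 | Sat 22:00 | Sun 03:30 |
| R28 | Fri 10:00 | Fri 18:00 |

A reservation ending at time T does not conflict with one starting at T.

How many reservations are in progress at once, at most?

Sort all start/end points and keep a running count:
Fri 10:00 start R28 → 1
Fri 18:00 end R28 → 0
Fri 18:00 start R27 → 1
Sat 01:30 end R27 → 0
Sat 15:00 start R30 → 1
Sat 17:00 start R29 → 2
Sat 22:00 start R31 → 3
Sun 01:30 end R30 → 2
Sun 03:00 end R29 → 1
Sun 03:30 end R31 → 0
Peak is 3, at Sat 22:00 (R29, R30, R31).

3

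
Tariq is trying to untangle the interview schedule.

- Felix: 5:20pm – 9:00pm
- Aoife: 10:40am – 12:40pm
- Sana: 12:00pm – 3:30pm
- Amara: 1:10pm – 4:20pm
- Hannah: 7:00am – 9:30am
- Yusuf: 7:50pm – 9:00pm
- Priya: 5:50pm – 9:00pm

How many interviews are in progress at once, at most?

3

Walk through starts and ends in time order (an end at T is processed before a start at T):
7:00am start Hannah → 1
9:30am end Hannah → 0
10:40am start Aoife → 1
12:00pm start Sana → 2
12:40pm end Aoife → 1
1:10pm start Amara → 2
3:30pm end Sana → 1
4:20pm end Amara → 0
5:20pm start Felix → 1
5:50pm start Priya → 2
7:50pm start Yusuf → 3
9:00pm end Felix → 2
9:00pm end Priya → 1
9:00pm end Yusuf → 0
Peak is 3, at 7:50pm (Felix, Priya, Yusuf).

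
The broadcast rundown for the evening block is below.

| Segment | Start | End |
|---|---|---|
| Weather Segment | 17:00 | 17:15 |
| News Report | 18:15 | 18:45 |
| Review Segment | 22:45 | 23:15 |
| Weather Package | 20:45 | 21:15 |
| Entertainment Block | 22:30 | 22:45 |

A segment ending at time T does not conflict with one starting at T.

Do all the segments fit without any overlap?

Check each pair: they overlap iff neither finishes before the other starts.
Sorted by start: Weather Segment, News Report, Weather Package, Entertainment Block, Review Segment.
News Report starts after Weather Segment ends — done with Weather Segment.
Weather Package starts after News Report ends — done with News Report.
Entertainment Block starts after Weather Package ends — done with Weather Package.
Review Segment starts exactly when Entertainment Block ends (back-to-back, no overlap).
Every pair is clear; the schedule has no overlaps.

Yes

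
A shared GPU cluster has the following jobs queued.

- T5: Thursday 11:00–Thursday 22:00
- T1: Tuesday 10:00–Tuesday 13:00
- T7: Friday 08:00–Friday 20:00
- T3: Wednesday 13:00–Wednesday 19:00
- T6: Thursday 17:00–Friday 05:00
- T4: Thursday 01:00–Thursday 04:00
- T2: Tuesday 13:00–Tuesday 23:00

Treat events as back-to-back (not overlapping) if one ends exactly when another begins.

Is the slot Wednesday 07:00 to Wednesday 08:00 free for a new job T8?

T1: ends Tuesday 13:00 at or before T8 starts Wednesday 07:00 → clear.
T2: ends Tuesday 23:00 at or before T8 starts Wednesday 07:00 → clear.
T3: starts Wednesday 13:00 at or after T8 ends Wednesday 08:00 → clear.
T4: starts Thursday 01:00 at or after T8 ends Wednesday 08:00 → clear.
T5: starts Thursday 11:00 at or after T8 ends Wednesday 08:00 → clear.
T6: starts Thursday 17:00 at or after T8 ends Wednesday 08:00 → clear.
T7: starts Friday 08:00 at or after T8 ends Wednesday 08:00 → clear.

Yes — the slot is free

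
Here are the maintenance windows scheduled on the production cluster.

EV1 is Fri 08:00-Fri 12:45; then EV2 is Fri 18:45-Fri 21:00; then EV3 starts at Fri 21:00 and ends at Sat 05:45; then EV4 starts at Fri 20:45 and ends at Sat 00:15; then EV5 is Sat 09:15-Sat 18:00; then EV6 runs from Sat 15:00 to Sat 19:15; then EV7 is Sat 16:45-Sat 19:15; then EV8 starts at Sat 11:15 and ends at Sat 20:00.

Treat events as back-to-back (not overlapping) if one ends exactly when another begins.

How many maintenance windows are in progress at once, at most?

Sort all start/end points and keep a running count:
Fri 08:00 start EV1 → 1
Fri 12:45 end EV1 → 0
Fri 18:45 start EV2 → 1
Fri 20:45 start EV4 → 2
Fri 21:00 end EV2 → 1
Fri 21:00 start EV3 → 2
Sat 00:15 end EV4 → 1
Sat 05:45 end EV3 → 0
Sat 09:15 start EV5 → 1
Sat 11:15 start EV8 → 2
Sat 15:00 start EV6 → 3
Sat 16:45 start EV7 → 4
Sat 18:00 end EV5 → 3
Sat 19:15 end EV6 → 2
Sat 19:15 end EV7 → 1
Sat 20:00 end EV8 → 0
Peak is 4, at Sat 16:45 (EV5, EV6, EV7, EV8).

4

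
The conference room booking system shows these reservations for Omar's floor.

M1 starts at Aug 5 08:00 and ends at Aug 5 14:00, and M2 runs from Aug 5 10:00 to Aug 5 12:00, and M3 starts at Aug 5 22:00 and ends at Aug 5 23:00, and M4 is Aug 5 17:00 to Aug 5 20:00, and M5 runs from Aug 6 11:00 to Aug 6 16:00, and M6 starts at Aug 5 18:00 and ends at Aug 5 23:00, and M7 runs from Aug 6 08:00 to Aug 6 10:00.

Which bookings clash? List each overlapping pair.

Check each pair: they overlap iff neither finishes before the other starts.
Sorted by start: M1, M2, M4, M6, M3, M7, M5.
M2 starts before M1 ends → M1 and M2 overlap.
M4 starts after M1 ends, so M1 has no further overlaps.
M4 starts after M2 ends, so M2 has no further overlaps.
M6 starts before M4 ends → M4 and M6 overlap.
M3 starts after M4 ends, so M4 has no further overlaps.
M3 starts before M6 ends → M6 and M3 overlap.
M7 starts after M6 ends, so M6 has no further overlaps.
M7 starts after M3 ends, so M3 has no further overlaps.
M5 starts after M7 ends.

M1 & M2, M3 & M6, M4 & M6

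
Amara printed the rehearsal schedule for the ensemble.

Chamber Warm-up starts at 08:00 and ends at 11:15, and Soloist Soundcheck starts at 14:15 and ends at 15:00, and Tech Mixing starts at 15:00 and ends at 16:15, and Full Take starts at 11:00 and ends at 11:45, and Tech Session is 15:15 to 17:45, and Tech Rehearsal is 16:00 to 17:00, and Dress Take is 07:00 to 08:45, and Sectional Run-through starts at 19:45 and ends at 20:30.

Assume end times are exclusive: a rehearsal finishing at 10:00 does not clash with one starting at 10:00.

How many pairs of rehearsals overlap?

Sorted by start: Dress Take, Chamber Warm-up, Full Take, Soloist Soundcheck, Tech Mixing, Tech Session, Tech Rehearsal, Sectional Run-through.
Chamber Warm-up starts before Dress Take ends → Dress Take and Chamber Warm-up overlap.
Full Take starts after Dress Take ends, so Dress Take has no further overlaps.
Full Take starts before Chamber Warm-up ends → Chamber Warm-up and Full Take overlap.
Soloist Soundcheck starts after Chamber Warm-up ends, so Chamber Warm-up has no further overlaps.
Soloist Soundcheck starts after Full Take ends, so Full Take has no further overlaps.
Tech Mixing starts exactly when Soloist Soundcheck ends (back-to-back, no overlap), so Soloist Soundcheck has no further overlaps.
Tech Session starts before Tech Mixing ends → Tech Mixing and Tech Session overlap.
Tech Rehearsal starts before Tech Mixing ends → Tech Mixing and Tech Rehearsal overlap.
Sectional Run-through starts after Tech Mixing ends.
Tech Rehearsal starts before Tech Session ends → Tech Session and Tech Rehearsal overlap.
Sectional Run-through starts after Tech Session ends.
Sectional Run-through starts after Tech Rehearsal ends.
Overlapping pairs: Chamber Warm-up & Dress Take, Chamber Warm-up & Full Take, Tech Mixing & Tech Rehearsal, Tech Mixing & Tech Session, Tech Rehearsal & Tech Session — 5 in total.

5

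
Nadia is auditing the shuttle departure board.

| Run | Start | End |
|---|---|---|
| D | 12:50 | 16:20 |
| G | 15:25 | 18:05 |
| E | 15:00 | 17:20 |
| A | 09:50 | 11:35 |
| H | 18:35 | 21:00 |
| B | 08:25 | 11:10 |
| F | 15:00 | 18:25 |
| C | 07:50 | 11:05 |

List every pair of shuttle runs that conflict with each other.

Sorted by start: C, B, A, D, E, F, G, H.
B starts before C ends → C and B overlap.
A starts before C ends → C and A overlap.
D starts after C ends; C is clear from here.
A starts before B ends → B and A overlap.
D starts after B ends; B is clear from here.
D starts after A ends; A is clear from here.
E starts before D ends → D and E overlap.
F starts before D ends → D and F overlap.
G starts before D ends → D and G overlap.
H starts after D ends.
F starts before E ends → E and F overlap.
G starts before E ends → E and G overlap.
H starts after E ends.
G starts before F ends → F and G overlap.
H starts after F ends.
H starts after G ends.

A & B, A & C, B & C, D & E, D & F, D & G, E & F, E & G, F & G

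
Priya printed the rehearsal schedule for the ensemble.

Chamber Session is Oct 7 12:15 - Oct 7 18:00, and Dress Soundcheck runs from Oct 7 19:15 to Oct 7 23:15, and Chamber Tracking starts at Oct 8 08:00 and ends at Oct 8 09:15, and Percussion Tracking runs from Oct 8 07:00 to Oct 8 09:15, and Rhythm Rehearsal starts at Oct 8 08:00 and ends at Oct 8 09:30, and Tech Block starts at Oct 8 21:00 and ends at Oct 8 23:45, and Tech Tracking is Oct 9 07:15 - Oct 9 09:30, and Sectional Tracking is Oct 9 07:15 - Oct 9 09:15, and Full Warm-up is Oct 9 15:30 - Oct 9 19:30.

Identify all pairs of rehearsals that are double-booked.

Sorted by start: Chamber Session, Dress Soundcheck, Percussion Tracking, Chamber Tracking, Rhythm Rehearsal, Tech Block, Tech Tracking, Sectional Tracking, Full Warm-up.
Dress Soundcheck starts after Chamber Session ends, so nothing later overlaps Chamber Session either.
Percussion Tracking starts after Dress Soundcheck ends, so nothing later overlaps Dress Soundcheck either.
Chamber Tracking starts before Percussion Tracking ends → Percussion Tracking and Chamber Tracking overlap.
Rhythm Rehearsal starts before Percussion Tracking ends → Percussion Tracking and Rhythm Rehearsal overlap.
Tech Block starts after Percussion Tracking ends, so nothing later overlaps Percussion Tracking either.
Rhythm Rehearsal starts before Chamber Tracking ends → Chamber Tracking and Rhythm Rehearsal overlap.
Tech Block starts after Chamber Tracking ends, so nothing later overlaps Chamber Tracking either.
Tech Block starts after Rhythm Rehearsal ends, so nothing later overlaps Rhythm Rehearsal either.
Tech Tracking starts after Tech Block ends, so nothing later overlaps Tech Block either.
Sectional Tracking starts before Tech Tracking ends → Tech Tracking and Sectional Tracking overlap.
Full Warm-up starts after Tech Tracking ends.
Full Warm-up starts after Sectional Tracking ends.

Chamber Tracking & Percussion Tracking, Chamber Tracking & Rhythm Rehearsal, Percussion Tracking & Rhythm Rehearsal, Sectional Tracking & Tech Tracking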